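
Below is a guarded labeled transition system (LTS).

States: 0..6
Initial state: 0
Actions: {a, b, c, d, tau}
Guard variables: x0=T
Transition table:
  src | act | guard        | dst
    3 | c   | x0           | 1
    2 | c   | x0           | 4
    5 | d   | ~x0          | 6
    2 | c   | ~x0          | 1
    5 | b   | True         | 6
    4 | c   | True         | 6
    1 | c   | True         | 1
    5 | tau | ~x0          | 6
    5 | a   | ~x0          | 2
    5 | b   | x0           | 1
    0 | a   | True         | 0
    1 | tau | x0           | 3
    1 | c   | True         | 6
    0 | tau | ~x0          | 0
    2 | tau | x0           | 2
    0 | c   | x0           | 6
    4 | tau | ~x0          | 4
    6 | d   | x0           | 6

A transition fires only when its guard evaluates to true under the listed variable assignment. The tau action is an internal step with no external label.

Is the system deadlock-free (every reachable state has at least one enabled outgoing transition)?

Answer: DEADLOCK-FREE

Analysis:
R = {0,6}
  0: a→0  c→6  [2 exit(s)]
  6: d→6  [1 exit(s)]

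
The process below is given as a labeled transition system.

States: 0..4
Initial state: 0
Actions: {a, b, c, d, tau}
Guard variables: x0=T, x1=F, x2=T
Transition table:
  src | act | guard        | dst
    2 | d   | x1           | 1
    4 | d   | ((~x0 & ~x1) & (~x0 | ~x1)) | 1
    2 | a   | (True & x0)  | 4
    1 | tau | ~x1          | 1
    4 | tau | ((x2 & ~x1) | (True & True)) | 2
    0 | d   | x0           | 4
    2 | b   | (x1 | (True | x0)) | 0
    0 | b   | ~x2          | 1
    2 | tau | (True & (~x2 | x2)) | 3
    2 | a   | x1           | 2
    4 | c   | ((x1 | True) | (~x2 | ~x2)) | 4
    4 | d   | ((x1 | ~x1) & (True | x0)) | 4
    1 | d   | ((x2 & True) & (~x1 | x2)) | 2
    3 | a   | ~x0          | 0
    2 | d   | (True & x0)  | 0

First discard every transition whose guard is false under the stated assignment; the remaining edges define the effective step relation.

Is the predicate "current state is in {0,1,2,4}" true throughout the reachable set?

Answer: INVARIANT VIOLATED at state 3

Analysis:
Safe = {0,1,2,4}
Reach set: {0,2,3,4}
  0: safe
  2: safe
  3: VIOLATES
  4: safe
witness against invariant: d·tau·tau → 3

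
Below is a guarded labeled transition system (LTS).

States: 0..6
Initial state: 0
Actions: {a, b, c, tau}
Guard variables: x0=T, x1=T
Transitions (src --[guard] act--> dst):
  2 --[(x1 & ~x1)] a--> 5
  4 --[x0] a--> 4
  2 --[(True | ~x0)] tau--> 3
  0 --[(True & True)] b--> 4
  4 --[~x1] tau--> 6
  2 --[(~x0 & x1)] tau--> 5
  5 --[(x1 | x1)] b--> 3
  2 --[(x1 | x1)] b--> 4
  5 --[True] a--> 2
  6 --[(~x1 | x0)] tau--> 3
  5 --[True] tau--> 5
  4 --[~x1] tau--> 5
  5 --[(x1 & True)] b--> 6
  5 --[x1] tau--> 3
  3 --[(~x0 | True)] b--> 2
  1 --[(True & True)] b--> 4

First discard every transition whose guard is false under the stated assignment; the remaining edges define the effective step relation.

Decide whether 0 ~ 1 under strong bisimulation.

Answer: BISIMILAR

Analysis:
Refine partition for ~:
  round 0: {{0,1,2,3,4,5,6}}
  round 1: {{0,1,3},{2},{4},{5},{6}}
  round 2: {{0,1},{2},{3},{4},{5},{6}}
stable after 3 split(s): 6 block(s)
[0]={0,1}  [1]={0,1}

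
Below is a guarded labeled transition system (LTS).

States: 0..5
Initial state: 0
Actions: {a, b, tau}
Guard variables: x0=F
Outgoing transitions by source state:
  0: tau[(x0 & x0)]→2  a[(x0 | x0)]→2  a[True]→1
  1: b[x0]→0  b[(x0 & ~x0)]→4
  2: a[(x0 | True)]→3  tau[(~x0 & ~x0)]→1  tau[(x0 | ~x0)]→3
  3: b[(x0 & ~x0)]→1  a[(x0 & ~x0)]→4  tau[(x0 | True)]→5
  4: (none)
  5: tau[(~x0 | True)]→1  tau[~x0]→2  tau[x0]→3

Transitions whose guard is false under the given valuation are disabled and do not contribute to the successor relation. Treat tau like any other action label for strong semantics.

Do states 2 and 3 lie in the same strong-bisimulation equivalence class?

Refine partition for ~:
  round 0: {{0,1,2,3,4,5}}
  round 1: {{0},{1,4},{2},{3,5}}
  round 2: {{0},{1,4},{2},{3},{5}}
stable after 3 split(s): 5 block(s)
class of 2: {2}; class of 3: {3}

Answer: NOT BISIMILAR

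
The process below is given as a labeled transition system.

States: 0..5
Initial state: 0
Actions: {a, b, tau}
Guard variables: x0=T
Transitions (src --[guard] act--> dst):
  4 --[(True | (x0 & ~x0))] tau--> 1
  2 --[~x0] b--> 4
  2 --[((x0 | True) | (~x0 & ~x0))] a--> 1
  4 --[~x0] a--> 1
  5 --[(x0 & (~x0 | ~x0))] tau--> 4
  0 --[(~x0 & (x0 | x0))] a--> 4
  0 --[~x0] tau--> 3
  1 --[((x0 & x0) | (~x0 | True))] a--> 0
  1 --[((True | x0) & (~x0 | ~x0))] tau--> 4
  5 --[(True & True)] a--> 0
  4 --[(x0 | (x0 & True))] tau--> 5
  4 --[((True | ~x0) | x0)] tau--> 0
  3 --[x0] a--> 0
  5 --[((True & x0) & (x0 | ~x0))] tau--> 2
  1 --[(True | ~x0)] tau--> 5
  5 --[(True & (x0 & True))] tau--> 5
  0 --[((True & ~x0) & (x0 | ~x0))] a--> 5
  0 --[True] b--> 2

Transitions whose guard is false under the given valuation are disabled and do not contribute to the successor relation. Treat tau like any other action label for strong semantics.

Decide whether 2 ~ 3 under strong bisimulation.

Bisimulation quotient by refinement:
  round 0: {{0,1,2,3,4,5}}
  round 1: {{0},{1,5},{2,3},{4}}
  round 2: {{0},{1},{2},{3},{4},{5}}
stable after 3 split(s): 6 block(s)
2∈{2}, 3∈{3}

Answer: NOT BISIMILAR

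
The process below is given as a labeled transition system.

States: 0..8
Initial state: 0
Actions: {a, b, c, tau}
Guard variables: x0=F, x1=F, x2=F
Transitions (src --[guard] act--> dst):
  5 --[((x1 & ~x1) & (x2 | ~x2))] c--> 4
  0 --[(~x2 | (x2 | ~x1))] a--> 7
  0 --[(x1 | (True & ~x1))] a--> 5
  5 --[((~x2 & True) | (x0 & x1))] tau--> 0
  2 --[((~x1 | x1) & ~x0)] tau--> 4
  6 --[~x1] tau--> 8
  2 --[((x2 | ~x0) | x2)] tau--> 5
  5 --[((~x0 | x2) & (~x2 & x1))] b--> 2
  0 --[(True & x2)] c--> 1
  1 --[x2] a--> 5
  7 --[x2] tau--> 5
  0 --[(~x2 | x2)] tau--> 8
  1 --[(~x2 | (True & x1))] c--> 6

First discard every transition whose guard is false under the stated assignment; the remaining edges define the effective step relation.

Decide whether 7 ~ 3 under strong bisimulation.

Compute ~ classes (split until stable):
  P[0] = {{0,1,2,3,4,5,6,7,8}}
  P[1] = {{0},{1},{2,5,6},{3,4,7,8}}
  P[2] = {{0},{1},{2},{3,4,7,8},{5},{6}}
stable after 3 split(s): 6 block(s)
class of 7: {3,4,7,8}; class of 3: {3,4,7,8}

Answer: BISIMILAR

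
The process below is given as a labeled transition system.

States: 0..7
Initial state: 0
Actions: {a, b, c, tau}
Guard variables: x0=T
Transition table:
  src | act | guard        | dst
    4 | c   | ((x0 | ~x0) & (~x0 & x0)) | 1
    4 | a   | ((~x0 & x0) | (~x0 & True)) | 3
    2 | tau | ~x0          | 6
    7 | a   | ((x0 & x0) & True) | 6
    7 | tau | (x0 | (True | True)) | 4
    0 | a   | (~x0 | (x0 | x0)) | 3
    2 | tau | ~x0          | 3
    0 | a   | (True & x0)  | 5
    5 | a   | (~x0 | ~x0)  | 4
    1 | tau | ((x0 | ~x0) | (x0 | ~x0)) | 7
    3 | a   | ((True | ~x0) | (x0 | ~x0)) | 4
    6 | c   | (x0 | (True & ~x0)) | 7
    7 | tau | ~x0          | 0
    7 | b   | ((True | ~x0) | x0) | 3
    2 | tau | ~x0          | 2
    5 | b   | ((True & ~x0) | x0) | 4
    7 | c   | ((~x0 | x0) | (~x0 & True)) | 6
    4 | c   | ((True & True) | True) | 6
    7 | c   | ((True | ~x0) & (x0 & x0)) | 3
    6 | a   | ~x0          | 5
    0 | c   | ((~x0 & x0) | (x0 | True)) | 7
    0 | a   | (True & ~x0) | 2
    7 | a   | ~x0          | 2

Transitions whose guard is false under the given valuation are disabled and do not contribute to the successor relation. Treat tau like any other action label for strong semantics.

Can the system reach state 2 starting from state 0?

Answer: UNREACHABLE

Analysis:
13 transition(s) survive guard evaluation.
depth 0: {0}
depth 1: {3,5,7}  now seen {0,3,5,7}
depth 2: {4,6}  now seen {0,3,4,5,6,7}
R = {0,3,4,5,6,7}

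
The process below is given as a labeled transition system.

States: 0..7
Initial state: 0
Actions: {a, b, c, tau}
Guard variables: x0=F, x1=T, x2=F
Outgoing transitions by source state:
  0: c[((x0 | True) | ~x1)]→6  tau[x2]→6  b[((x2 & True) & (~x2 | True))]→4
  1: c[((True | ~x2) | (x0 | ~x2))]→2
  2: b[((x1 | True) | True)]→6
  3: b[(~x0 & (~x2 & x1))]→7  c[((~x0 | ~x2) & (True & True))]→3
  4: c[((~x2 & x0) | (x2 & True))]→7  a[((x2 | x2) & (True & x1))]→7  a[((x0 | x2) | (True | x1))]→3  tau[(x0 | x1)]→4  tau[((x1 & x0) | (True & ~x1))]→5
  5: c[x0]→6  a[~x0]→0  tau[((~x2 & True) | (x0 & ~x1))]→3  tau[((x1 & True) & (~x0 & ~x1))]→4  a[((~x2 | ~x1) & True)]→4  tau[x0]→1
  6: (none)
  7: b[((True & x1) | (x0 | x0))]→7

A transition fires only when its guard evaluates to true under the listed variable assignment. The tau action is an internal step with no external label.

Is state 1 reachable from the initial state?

Answer: UNREACHABLE

Analysis:
11 transition(s) survive guard evaluation.
Layer 0: {0}
Layer 1: {6}  total {0,6}
R = {0,6}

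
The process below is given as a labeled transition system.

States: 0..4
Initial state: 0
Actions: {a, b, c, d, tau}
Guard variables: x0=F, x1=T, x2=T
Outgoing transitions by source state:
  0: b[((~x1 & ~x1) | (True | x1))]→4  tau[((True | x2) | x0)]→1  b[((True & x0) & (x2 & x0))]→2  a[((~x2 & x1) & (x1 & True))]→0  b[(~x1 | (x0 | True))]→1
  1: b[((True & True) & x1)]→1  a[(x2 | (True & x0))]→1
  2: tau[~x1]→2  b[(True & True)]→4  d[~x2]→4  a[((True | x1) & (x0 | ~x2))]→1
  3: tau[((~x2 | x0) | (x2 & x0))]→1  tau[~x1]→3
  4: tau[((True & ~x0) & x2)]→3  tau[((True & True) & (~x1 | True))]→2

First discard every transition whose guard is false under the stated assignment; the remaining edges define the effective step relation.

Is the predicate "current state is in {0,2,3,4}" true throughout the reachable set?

Answer: INVARIANT VIOLATED at state 1

Analysis:
Safe = {0,2,3,4}
R = {0,1,2,3,4}
  0: ✓
  1: ✗ unsafe
  2: ✓
  3: ✓
  4: ✓
counterexample path to 1: b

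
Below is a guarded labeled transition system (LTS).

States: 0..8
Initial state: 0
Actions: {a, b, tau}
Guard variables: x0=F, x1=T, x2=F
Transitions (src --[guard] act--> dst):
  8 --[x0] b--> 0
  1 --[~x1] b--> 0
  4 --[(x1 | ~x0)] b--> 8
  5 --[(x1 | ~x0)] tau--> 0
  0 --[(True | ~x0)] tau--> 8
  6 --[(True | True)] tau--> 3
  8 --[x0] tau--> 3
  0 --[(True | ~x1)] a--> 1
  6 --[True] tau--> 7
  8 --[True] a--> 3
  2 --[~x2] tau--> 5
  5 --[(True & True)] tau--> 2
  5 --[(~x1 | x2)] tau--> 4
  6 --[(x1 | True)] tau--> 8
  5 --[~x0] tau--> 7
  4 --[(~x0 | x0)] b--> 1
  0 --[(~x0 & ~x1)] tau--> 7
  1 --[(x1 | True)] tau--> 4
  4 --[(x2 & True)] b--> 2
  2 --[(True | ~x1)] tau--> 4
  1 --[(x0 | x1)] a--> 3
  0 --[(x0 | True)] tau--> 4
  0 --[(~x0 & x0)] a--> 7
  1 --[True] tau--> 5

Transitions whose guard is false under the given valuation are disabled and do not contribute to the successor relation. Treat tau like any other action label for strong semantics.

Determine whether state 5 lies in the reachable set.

Answer: REACHABLE

Working:
Guard filter leaves 17 enabled edge(s).
L0 = {0}
L1 = {1,4,8}  cumulative {0,1,4,8}
L2 = {3,5}  cumulative {0,1,3,4,5,8}
L3 = {2,7}  cumulative {0,1,2,3,4,5,7,8}
R = {0,1,2,3,4,5,7,8}
trace reaching 5: a·tau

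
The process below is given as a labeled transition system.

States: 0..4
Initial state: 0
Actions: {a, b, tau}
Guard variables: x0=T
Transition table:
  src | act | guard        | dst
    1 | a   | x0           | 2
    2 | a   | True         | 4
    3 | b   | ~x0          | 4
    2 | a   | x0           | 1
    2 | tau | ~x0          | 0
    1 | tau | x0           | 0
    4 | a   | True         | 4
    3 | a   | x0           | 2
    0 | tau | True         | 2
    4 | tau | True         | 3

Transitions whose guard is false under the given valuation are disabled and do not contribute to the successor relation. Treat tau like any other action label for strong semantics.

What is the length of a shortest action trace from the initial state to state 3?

Answer: 3

Trace:
BFS to 3:
  depth 0: {0}
  depth 1: {2}
  depth 2: {1,4}
  depth 3: {3}
depth(3)=3, e.g. tau·a·tau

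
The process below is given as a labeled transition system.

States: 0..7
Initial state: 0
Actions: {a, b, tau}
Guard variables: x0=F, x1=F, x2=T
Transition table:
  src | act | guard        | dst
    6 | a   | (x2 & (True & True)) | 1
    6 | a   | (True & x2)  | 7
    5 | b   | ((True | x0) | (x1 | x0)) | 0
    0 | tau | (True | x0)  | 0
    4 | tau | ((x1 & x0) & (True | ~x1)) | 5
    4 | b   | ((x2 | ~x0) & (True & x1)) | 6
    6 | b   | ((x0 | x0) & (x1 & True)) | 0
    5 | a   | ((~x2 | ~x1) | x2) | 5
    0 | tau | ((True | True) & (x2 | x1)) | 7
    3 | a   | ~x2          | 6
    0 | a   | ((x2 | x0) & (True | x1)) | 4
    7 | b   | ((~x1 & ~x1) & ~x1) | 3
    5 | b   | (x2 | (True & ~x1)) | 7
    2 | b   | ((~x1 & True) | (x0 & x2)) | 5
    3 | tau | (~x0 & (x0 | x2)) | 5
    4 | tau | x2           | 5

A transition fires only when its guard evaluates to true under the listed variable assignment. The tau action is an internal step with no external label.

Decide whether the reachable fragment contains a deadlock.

R = {0,3,4,5,7}
  0: a→4  tau→0  tau→7  [deg 3]
  3: tau→5  [deg 1]
  4: tau→5  [deg 1]
  5: a→5  b→0  b→7  [deg 3]
  7: b→3  [deg 1]

Answer: DEADLOCK-FREE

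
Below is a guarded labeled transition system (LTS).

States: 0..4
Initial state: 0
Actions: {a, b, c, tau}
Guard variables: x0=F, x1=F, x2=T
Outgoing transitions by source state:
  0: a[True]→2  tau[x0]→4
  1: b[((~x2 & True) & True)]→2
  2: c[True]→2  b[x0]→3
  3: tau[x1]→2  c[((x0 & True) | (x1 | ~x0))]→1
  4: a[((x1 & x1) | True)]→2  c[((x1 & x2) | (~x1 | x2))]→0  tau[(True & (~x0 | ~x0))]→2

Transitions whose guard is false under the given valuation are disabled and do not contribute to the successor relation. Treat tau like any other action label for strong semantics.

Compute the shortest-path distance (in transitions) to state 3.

Layered search for 3:
  L0 = {0}
  L1 = {2}
3 never appears.

Answer: UNREACHABLE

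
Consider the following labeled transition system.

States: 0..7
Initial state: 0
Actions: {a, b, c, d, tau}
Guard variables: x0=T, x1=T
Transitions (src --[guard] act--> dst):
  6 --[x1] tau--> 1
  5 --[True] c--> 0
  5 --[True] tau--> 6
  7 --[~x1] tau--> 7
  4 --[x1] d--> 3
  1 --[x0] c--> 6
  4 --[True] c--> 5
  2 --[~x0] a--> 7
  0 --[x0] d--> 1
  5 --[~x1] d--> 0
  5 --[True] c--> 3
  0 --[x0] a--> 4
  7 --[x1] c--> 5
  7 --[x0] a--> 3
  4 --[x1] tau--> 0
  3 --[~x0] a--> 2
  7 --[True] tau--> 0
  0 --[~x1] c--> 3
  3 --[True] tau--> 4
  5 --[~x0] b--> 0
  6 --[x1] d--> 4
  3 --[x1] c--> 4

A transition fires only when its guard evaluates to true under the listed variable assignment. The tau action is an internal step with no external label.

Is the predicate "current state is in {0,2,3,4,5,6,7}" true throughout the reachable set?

Answer: INVARIANT VIOLATED at state 1

Analysis:
Inv-set: {0,2,3,4,5,6,7}
R = {0,1,3,4,5,6}
  0: ok
  1: VIOLATES
  3: ok
  4: ok
  5: ok
  6: ok
reach 1 via d — violates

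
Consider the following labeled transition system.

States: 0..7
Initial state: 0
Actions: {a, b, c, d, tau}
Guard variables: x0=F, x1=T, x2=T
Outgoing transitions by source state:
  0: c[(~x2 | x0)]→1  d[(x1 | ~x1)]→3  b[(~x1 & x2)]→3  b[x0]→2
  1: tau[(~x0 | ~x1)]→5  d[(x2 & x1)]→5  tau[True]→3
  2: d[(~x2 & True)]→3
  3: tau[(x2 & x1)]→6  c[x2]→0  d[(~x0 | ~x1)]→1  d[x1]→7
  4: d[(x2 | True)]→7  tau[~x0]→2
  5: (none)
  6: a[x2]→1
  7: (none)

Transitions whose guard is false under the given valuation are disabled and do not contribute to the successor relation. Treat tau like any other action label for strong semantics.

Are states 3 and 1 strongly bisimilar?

Answer: NOT BISIMILAR

Analysis:
Bisimulation quotient by refinement:
  P[0] = {{0,1,2,3,4,5,6,7}}
  P[1] = {{0},{1,4},{2,5,7},{3},{6}}
  P[2] = {{0},{1},{2,5,7},{3},{4},{6}}
stable after 3 split(s): 6 block(s)
3∈{3}, 1∈{1}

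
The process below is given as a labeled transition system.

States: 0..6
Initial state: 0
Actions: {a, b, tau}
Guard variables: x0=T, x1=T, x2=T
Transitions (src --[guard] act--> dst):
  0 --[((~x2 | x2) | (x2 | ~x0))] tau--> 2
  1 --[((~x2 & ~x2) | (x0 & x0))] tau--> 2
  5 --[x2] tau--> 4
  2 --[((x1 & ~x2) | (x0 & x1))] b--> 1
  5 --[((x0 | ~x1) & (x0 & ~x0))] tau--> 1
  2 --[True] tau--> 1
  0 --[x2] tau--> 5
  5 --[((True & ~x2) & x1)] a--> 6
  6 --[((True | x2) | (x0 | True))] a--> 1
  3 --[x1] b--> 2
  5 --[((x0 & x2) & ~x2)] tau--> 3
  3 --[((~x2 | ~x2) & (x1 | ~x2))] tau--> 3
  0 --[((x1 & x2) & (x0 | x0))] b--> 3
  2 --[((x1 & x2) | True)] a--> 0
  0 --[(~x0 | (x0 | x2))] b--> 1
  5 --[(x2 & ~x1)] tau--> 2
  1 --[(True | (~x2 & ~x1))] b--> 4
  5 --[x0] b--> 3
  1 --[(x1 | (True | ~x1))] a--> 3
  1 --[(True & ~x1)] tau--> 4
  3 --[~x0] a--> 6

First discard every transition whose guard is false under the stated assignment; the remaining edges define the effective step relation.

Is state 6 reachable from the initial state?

After dropping false guards: 14 live edges.
depth 0: {0}
depth 1: {1,2,3,5}  cumulative {0,1,2,3,5}
depth 2: {4}  cumulative {0,1,2,3,4,5}
Reachable = {0,1,2,3,4,5}

Answer: UNREACHABLE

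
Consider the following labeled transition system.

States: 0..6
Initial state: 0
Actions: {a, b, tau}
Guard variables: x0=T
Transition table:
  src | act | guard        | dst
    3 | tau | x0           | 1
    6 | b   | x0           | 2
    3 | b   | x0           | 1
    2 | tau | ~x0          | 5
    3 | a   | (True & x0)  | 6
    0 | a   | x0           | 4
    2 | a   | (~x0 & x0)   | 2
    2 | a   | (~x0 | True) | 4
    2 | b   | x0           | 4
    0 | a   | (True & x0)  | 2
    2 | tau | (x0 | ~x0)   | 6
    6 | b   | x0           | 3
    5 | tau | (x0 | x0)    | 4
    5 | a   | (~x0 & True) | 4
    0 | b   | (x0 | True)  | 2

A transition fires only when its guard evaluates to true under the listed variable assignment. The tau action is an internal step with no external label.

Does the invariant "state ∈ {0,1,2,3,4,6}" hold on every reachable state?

Answer: INVARIANT HOLDS

Trace:
Allowed set {0,1,2,3,4,6}
Reach set: {0,1,2,3,4,6}
  0: safe
  1: safe
  2: safe
  3: safe
  4: safe
  6: safe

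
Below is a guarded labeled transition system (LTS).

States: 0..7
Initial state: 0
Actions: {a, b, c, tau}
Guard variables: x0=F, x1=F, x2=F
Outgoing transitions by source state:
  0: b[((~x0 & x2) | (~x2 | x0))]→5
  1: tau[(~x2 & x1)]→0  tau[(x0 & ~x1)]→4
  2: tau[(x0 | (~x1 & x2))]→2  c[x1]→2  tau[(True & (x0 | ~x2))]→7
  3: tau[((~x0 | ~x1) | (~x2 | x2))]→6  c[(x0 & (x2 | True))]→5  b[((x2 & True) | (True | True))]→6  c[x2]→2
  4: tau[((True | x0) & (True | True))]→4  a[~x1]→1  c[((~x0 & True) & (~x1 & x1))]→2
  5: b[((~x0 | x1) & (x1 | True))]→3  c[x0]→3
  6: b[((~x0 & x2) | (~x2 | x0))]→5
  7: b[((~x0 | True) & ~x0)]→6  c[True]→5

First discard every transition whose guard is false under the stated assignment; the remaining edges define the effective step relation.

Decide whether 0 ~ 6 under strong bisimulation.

Answer: BISIMILAR

Analysis:
Compute ~ classes (split until stable):
  P[0] = {{0,1,2,3,4,5,6,7}}
  P[1] = {{0,5,6},{1},{2},{3},{4},{7}}
  P[2] = {{0,6},{1},{2},{3},{4},{5},{7}}
Fixed point at round 3; 7 class(es).
class of 0: {0,6}; class of 6: {0,6}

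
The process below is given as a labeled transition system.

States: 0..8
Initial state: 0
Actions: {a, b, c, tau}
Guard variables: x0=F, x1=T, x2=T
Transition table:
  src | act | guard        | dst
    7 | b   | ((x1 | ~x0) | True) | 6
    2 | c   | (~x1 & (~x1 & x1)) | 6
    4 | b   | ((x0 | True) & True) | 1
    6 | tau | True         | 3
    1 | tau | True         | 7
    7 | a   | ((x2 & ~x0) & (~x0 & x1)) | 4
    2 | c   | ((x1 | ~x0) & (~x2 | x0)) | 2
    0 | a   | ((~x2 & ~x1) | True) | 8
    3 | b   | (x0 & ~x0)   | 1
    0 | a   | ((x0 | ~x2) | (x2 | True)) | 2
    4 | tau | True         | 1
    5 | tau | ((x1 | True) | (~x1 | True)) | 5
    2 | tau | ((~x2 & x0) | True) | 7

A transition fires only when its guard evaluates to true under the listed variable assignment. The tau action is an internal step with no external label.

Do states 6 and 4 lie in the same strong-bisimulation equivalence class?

Answer: NOT BISIMILAR

Working:
Bisimulation quotient by refinement:
  P[0] = {{0,1,2,3,4,5,6,7,8}}
  P[1] = {{0},{1,2,5,6},{3,8},{4},{7}}
  P[2] = {{0},{1,2},{3,8},{4},{5},{6},{7}}
7 equivalence class(es) (converged in 3)
6∈{6}, 4∈{4}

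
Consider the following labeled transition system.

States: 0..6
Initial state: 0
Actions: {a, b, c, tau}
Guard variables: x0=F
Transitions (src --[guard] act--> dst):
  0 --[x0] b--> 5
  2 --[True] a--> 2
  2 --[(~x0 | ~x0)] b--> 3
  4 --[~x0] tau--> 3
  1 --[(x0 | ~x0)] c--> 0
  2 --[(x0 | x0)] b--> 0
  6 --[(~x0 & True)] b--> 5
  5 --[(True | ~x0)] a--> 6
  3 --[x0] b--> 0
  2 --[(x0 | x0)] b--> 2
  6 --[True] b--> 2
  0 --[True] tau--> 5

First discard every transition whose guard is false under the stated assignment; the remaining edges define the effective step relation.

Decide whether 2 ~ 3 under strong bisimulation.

Refine partition for ~:
  round 0: {{0,1,2,3,4,5,6}}
  round 1: {{0,4},{1},{2},{3},{5},{6}}
  round 2: {{0},{1},{2},{3},{4},{5},{6}}
7 equivalence class(es) (converged in 3)
class of 2: {2}; class of 3: {3}

Answer: NOT BISIMILAR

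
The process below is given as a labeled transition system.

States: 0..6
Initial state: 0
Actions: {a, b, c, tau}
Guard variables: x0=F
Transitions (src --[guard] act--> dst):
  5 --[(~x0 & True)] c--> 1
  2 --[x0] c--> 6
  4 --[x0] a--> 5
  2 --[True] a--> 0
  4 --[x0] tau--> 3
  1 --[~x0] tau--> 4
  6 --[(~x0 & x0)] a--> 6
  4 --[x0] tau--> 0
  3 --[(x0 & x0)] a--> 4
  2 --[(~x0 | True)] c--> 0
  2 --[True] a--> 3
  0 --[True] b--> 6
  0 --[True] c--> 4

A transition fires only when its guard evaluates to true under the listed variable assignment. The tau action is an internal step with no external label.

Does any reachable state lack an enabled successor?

Reachable = {0,4,6}
  0: b→6  c→4  [2 exit(s)]
  4: ∅  [deadlock]
  6: ∅  [deadlock]
Path to 4: c

Answer: DEADLOCK at state 4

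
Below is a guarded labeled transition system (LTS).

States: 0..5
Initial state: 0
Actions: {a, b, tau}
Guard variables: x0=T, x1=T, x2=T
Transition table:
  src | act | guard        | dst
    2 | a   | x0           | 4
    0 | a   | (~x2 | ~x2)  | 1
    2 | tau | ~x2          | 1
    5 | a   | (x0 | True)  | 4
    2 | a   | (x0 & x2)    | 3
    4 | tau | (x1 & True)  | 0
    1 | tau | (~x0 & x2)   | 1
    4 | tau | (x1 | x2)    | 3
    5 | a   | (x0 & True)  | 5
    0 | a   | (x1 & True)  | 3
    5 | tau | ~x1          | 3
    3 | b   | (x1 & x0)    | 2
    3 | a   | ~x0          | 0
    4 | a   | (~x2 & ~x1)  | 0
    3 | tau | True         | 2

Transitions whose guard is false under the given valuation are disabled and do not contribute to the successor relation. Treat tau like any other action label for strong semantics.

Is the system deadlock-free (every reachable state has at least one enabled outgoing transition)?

R = {0,2,3,4}
  0: a→3  [1 exit(s)]
  2: a→3  a→4  [2 exit(s)]
  3: b→2  tau→2  [2 exit(s)]
  4: tau→0  tau→3  [2 exit(s)]

Answer: DEADLOCK-FREE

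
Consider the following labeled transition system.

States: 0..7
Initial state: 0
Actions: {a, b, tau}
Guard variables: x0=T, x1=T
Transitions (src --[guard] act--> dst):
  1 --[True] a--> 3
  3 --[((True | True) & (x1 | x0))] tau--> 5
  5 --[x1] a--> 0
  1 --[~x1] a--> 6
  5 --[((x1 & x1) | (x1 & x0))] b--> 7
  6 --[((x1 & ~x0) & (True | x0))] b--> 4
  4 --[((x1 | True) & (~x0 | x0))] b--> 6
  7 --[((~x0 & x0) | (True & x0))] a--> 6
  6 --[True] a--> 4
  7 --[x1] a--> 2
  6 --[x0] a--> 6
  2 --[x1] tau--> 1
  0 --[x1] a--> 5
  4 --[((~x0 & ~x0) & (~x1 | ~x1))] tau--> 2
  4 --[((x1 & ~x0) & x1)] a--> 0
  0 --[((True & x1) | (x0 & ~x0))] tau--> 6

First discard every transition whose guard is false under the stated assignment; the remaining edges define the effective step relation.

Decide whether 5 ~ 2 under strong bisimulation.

Refine partition for ~:
  P[0] = {{0,1,2,3,4,5,6,7}}
  P[1] = {{0},{1,6,7},{2,3},{4},{5}}
  P[2] = {{0},{1},{2},{3},{4},{5},{6},{7}}
Fixed point at round 3; 8 class(es).
[5]={5}  [2]={2}

Answer: NOT BISIMILAR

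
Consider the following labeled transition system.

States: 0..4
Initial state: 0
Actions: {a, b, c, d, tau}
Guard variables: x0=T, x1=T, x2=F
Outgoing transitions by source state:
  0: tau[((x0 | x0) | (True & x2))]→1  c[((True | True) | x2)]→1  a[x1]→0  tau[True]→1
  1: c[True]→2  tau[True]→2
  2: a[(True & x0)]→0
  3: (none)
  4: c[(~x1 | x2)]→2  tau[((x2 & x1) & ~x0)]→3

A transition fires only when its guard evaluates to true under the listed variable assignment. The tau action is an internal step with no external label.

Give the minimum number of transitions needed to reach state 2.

Answer: 2

Analysis:
BFS to 2:
  depth 0: {0}
  depth 1: {1}
  depth 2: {2}
2 enters at depth 2; path c·c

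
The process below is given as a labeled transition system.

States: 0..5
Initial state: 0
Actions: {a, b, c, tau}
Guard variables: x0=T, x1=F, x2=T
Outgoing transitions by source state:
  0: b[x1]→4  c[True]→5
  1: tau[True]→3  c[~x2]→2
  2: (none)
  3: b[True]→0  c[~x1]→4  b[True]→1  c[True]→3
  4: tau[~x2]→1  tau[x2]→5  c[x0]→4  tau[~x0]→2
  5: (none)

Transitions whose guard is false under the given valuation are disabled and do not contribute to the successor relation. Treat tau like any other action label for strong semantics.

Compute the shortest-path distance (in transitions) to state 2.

Breadth-first toward 2:
  depth 0: {0}
  depth 1: {5}
2 never appears.

Answer: UNREACHABLE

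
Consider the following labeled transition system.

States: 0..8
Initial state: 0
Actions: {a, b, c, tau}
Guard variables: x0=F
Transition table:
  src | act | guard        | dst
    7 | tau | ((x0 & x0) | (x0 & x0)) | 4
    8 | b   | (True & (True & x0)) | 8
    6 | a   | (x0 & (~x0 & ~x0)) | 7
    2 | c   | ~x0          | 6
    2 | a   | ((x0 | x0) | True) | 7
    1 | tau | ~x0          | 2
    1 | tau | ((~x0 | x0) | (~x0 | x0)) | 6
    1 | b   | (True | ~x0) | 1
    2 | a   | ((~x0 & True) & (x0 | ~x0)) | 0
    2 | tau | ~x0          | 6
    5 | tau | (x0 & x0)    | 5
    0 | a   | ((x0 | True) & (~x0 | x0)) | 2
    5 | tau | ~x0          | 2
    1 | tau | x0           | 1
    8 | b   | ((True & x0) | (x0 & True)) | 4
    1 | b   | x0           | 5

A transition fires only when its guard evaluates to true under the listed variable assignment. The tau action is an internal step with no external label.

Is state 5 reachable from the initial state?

Answer: UNREACHABLE

Trace:
Guard filter leaves 9 enabled edge(s).
L0 = {0}
L1 = {2}  now seen {0,2}
L2 = {6,7}  now seen {0,2,6,7}
Reachable = {0,2,6,7}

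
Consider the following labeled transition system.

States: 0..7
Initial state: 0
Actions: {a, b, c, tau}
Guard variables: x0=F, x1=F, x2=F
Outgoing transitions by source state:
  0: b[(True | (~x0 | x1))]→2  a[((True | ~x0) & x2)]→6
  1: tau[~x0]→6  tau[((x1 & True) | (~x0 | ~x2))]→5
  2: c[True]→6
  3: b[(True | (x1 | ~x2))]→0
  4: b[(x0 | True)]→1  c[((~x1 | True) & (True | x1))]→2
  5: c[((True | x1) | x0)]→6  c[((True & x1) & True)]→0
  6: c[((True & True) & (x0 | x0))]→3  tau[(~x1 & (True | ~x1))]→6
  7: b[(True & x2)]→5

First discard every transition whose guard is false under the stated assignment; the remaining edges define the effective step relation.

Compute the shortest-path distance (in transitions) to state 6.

Answer: 2

Working:
Layered search for 6:
  L0 = {0}
  L1 = {2}
  L2 = {6}
first hit 6 at d=2 via b·c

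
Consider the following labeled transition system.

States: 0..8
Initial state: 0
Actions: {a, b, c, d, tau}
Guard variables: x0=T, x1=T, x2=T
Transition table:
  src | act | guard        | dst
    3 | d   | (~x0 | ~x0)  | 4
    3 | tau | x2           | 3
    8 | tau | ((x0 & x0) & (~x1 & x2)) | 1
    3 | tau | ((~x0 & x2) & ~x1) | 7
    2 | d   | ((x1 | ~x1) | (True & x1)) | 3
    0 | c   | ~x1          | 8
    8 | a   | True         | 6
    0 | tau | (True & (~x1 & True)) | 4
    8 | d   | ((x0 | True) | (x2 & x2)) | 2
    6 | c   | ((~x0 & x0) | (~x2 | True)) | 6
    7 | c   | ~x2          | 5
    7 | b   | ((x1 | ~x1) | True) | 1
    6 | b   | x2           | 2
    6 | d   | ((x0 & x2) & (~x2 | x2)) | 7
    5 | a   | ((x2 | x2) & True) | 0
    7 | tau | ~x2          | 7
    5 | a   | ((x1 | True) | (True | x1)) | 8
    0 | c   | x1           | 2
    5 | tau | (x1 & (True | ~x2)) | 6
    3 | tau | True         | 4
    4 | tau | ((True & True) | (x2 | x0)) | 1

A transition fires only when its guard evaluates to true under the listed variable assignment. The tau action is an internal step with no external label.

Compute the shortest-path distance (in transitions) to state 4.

Layered search for 4:
  Layer 0: {0}
  Layer 1: {2}
  Layer 2: {3}
  Layer 3: {4}
first hit 4 at d=3 via c·d·tau

Answer: 3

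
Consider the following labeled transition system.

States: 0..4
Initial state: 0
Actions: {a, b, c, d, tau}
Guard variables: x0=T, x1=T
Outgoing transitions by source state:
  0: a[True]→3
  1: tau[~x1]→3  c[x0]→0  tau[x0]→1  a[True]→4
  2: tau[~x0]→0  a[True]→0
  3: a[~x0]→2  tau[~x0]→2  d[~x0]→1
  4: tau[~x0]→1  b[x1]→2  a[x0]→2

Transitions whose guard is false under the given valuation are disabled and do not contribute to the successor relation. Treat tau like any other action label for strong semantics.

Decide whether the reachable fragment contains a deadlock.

Answer: DEADLOCK at state 3

Analysis:
R = {0,3}
  0: a→3  [deg 1]
  3: ∅  [STUCK]
trace reaching 3: a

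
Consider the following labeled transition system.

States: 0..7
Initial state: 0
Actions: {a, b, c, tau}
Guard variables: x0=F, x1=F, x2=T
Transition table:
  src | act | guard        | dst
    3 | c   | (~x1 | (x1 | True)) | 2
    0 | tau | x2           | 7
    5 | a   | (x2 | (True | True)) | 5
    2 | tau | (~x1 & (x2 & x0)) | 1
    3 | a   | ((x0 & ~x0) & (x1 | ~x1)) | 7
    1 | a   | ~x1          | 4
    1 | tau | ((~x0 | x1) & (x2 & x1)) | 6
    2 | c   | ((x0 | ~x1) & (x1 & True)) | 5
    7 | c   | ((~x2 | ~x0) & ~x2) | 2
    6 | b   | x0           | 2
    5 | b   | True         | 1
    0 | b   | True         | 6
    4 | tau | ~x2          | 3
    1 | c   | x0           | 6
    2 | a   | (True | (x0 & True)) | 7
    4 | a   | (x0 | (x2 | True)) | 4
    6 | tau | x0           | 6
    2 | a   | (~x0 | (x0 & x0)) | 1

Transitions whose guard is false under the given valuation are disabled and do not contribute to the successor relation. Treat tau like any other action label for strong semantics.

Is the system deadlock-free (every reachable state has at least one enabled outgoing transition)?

Answer: DEADLOCK at state 6

Working:
Reach set: {0,6,7}
  0: b→6  tau→7  [2 out]
  6: ∅  [STUCK]
  7: ∅  [STUCK]
Path to 6: b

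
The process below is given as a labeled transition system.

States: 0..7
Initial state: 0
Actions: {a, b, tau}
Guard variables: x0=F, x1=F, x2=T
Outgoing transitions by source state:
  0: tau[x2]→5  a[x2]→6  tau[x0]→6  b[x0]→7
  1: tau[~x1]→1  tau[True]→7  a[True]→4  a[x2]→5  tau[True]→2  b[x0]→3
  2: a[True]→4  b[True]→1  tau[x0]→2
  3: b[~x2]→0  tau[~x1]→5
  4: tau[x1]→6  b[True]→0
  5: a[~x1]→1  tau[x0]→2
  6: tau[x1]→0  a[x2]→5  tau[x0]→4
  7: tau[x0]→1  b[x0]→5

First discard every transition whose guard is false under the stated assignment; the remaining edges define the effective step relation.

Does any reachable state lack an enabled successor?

Answer: DEADLOCK at state 7

Trace:
Reach set: {0,1,2,4,5,6,7}
  0: a→6  tau→5  [deg 2]
  1: a→4  a→5  tau→1  tau→2  tau→7  [deg 5]
  2: a→4  b→1  [deg 2]
  4: b→0  [deg 1]
  5: a→1  [deg 1]
  6: a→5  [deg 1]
  7: ∅  [no exit]
witness 7: tau·a·tau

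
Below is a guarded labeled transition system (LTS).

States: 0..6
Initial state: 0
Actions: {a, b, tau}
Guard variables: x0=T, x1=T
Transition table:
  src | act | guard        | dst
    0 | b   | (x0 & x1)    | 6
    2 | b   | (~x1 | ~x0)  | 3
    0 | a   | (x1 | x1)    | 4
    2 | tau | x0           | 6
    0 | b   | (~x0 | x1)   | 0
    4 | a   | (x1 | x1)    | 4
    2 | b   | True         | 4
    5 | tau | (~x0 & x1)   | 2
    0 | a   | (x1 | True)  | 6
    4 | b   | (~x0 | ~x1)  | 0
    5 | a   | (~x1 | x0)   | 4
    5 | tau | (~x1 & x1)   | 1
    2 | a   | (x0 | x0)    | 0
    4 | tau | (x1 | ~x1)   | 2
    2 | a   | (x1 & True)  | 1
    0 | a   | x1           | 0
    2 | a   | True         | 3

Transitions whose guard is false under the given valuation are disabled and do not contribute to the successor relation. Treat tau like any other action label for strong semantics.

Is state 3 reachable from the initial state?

Answer: REACHABLE

Analysis:
After dropping false guards: 13 live edges.
Layer 0: {0}
Layer 1: {4,6}  cumulative {0,4,6}
Layer 2: {2}  cumulative {0,2,4,6}
Layer 3: {1,3}  cumulative {0,1,2,3,4,6}
Reachable = {0,1,2,3,4,6}
Path to 3: a·tau·a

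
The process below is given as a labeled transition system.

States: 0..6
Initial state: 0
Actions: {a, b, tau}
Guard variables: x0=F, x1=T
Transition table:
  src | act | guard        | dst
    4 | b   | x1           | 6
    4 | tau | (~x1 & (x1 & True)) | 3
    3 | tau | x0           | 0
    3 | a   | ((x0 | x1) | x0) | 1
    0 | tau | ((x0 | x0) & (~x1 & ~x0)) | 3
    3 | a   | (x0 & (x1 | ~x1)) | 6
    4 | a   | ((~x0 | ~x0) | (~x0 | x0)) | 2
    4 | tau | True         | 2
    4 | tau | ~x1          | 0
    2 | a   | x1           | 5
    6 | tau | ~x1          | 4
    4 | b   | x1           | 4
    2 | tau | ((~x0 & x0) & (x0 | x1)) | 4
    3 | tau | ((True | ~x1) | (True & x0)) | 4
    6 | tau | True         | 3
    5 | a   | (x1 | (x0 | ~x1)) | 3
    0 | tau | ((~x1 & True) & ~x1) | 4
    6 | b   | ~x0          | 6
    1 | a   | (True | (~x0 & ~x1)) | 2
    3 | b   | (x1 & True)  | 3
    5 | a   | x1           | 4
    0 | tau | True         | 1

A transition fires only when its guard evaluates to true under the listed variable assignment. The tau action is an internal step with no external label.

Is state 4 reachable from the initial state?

After dropping false guards: 14 live edges.
depth 0: {0}
depth 1: {1}  total {0,1}
depth 2: {2}  total {0,1,2}
depth 3: {5}  total {0,1,2,5}
depth 4: {3,4}  total {0,1,2,3,4,5}
depth 5: {6}  total {0,1,2,3,4,5,6}
R = {0,1,2,3,4,5,6}
trace reaching 4: tau·a·a·a

Answer: REACHABLE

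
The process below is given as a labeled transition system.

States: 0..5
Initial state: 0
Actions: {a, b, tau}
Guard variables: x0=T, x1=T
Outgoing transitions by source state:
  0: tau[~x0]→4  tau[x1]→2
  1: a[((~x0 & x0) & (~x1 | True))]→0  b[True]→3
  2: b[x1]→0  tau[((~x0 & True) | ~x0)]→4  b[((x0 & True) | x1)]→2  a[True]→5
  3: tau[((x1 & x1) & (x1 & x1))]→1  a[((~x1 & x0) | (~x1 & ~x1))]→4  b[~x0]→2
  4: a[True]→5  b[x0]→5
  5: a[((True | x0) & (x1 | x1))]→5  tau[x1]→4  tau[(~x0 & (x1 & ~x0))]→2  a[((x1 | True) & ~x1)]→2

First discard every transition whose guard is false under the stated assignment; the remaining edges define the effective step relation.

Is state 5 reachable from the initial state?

Guard filter leaves 10 enabled edge(s).
Layer 0: {0}
Layer 1: {2}  now seen {0,2}
Layer 2: {5}  now seen {0,2,5}
Layer 3: {4}  now seen {0,2,4,5}
R = {0,2,4,5}
trace reaching 5: tau·a

Answer: REACHABLE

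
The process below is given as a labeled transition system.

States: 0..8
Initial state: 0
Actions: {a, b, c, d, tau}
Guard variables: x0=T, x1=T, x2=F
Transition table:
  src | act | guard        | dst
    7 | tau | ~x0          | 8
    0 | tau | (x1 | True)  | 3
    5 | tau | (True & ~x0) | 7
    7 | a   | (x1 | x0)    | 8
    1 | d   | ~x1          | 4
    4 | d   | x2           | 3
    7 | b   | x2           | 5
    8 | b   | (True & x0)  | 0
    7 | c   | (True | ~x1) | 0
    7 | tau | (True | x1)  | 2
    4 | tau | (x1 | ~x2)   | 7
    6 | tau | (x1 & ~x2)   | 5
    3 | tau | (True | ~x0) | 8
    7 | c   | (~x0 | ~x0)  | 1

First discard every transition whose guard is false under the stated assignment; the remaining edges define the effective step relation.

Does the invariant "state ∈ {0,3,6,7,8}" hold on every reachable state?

Answer: INVARIANT HOLDS

Trace:
Allowed set {0,3,6,7,8}
Reach set: {0,3,8}
  0: safe
  3: safe
  8: safe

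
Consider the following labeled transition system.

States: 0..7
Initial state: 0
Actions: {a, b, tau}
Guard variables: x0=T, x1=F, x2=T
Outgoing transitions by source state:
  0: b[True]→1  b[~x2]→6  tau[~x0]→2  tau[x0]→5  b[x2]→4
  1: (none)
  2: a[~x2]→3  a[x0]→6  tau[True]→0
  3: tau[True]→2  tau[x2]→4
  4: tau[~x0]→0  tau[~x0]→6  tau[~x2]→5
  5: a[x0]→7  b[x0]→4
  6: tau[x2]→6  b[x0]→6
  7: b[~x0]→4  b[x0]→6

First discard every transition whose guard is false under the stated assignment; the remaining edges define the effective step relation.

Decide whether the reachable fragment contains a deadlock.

Answer: DEADLOCK at state 1

Trace:
Reachable = {0,1,4,5,6,7}
  0: b→1  b→4  tau→5  [3 out]
  1: ∅  [STUCK]
  4: ∅  [STUCK]
  5: a→7  b→4  [2 out]
  6: b→6  tau→6  [2 out]
  7: b→6  [1 out]
witness 1: b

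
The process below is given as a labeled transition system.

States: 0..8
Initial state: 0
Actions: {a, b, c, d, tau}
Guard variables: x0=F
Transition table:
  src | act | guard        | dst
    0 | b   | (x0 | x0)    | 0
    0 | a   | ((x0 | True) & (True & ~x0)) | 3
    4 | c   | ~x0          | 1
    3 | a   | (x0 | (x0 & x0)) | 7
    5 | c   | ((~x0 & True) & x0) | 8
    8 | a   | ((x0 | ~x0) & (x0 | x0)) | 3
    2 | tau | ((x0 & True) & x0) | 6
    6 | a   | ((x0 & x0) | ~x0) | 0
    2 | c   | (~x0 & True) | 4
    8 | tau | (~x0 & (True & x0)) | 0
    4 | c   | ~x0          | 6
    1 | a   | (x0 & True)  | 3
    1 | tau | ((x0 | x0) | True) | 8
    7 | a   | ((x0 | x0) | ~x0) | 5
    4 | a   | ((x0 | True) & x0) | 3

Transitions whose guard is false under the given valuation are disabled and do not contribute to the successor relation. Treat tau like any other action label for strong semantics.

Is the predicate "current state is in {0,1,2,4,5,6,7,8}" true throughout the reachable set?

Answer: INVARIANT VIOLATED at state 3

Analysis:
Allowed set {0,1,2,4,5,6,7,8}
Reach set: {0,3}
  0: ok
  3: outside
reach 3 via a — violates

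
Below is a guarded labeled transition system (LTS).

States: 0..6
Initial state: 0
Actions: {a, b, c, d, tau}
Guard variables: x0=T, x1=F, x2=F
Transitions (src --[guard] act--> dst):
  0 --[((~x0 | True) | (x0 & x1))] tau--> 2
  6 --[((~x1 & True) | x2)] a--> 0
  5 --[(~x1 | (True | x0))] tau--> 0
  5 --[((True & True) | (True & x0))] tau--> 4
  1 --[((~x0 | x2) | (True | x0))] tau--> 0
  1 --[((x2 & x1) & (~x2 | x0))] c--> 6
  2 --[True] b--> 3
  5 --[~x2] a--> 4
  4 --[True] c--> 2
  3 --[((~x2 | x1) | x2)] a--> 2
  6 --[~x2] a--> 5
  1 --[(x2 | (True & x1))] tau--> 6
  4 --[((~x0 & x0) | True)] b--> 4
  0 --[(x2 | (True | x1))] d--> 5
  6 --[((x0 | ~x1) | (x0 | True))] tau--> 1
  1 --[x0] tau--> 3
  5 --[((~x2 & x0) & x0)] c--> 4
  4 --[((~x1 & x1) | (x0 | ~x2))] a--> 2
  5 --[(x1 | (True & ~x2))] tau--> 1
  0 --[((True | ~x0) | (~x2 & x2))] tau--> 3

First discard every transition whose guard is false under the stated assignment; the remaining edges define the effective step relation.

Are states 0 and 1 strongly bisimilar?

Answer: NOT BISIMILAR

Trace:
Refine partition for ~:
  round 0: {{0,1,2,3,4,5,6}}
  round 1: {{0},{1},{2},{3},{4},{5},{6}}
stable after 2 split(s): 7 block(s)
class of 0: {0}; class of 1: {1}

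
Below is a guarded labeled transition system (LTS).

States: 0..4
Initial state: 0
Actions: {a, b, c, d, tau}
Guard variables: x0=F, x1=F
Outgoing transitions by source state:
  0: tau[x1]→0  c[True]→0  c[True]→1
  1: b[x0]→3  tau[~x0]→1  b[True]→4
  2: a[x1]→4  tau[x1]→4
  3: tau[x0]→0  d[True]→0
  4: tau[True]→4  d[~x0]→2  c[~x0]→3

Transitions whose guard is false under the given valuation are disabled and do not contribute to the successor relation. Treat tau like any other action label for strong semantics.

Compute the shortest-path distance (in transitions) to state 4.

Answer: 2

Trace:
Layered search for 4:
  L0 = {0}
  L1 = {1}
  L2 = {4}
depth(4)=2, e.g. c·b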